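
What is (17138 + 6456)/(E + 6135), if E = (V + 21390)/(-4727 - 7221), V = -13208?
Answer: 140950556/36646399 ≈ 3.8462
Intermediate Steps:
E = -4091/5974 (E = (-13208 + 21390)/(-4727 - 7221) = 8182/(-11948) = 8182*(-1/11948) = -4091/5974 ≈ -0.68480)
(17138 + 6456)/(E + 6135) = (17138 + 6456)/(-4091/5974 + 6135) = 23594/(36646399/5974) = 23594*(5974/36646399) = 140950556/36646399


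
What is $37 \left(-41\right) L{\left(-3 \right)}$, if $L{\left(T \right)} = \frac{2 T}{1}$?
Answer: $9102$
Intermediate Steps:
$L{\left(T \right)} = 2 T$ ($L{\left(T \right)} = 2 T 1 = 2 T$)
$37 \left(-41\right) L{\left(-3 \right)} = 37 \left(-41\right) 2 \left(-3\right) = \left(-1517\right) \left(-6\right) = 9102$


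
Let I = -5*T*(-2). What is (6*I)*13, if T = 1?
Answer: 780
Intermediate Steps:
I = 10 (I = -5*1*(-2) = -5*(-2) = 10)
(6*I)*13 = (6*10)*13 = 60*13 = 780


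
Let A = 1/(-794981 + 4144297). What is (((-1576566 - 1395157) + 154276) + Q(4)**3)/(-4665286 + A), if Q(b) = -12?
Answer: 377692317372/625020681775 ≈ 0.60429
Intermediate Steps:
A = 1/3349316 ≈ 2.9857e-7
(((-1576566 - 1395157) + 154276) + Q(4)**3)/(-4665286 + A) = (((-1576566 - 1395157) + 154276) + (-12)**3)/(-4665286 + 1/3349316) = ((-2971723 + 154276) - 1728)/(-15625517044375/3349316) = (-2817447 - 1728)*(-3349316/15625517044375) = -2819175*(-3349316/15625517044375) = 377692317372/625020681775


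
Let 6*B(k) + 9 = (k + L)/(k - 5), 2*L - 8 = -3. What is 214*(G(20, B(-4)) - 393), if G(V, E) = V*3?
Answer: -71262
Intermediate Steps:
L = 5/2 (L = 4 + (½)*(-3) = 4 - 3/2 = 5/2 ≈ 2.5000)
B(k) = -3/2 + (5/2 + k)/(6*(-5 + k)) (B(k) = -3/2 + ((k + 5/2)/(k - 5))/6 = -3/2 + ((5/2 + k)/(-5 + k))/6 = -3/2 + (5/2 + k)/(6*(-5 + k)))
G(V, E) = 3*V
214*(G(20, B(-4)) - 393) = 214*(3*20 - 393) = 214*(60 - 393) = 214*(-333) = -71262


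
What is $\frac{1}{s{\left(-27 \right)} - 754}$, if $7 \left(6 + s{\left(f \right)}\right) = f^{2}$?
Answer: $- \frac{7}{4591} \approx -0.0015247$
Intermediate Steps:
$s{\left(f \right)} = -6 + \frac{f^{2}}{7}$
$\frac{1}{s{\left(-27 \right)} - 754} = \frac{1}{\left(-6 + \frac{\left(-27\right)^{2}}{7}\right) - 754} = \frac{1}{\left(-6 + \frac{1}{7} \cdot 729\right) - 754} = \frac{1}{\left(-6 + \frac{729}{7}\right) - 754} = \frac{1}{\frac{687}{7} - 754} = \frac{1}{- \frac{4591}{7}} = - \frac{7}{4591}$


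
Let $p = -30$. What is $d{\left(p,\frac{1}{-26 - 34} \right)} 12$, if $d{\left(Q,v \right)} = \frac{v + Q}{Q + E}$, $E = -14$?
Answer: $\frac{1801}{220} \approx 8.1864$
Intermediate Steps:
$d{\left(Q,v \right)} = \frac{Q + v}{-14 + Q}$ ($d{\left(Q,v \right)} = \frac{v + Q}{Q - 14} = \frac{Q + v}{-14 + Q}$)
$d{\left(p,\frac{1}{-26 - 34} \right)} 12 = \frac{-30 + \frac{1}{-26 - 34}}{-14 - 30} \cdot 12 = \frac{-30 + \frac{1}{-60}}{-44} \cdot 12 = - \frac{-30 - \frac{1}{60}}{44} \cdot 12 = \left(- \frac{1}{44}\right) \left(- \frac{1801}{60}\right) 12 = \frac{1801}{2640} \cdot 12 = \frac{1801}{220}$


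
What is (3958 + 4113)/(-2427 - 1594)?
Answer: -8071/4021 ≈ -2.0072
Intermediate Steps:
(3958 + 4113)/(-2427 - 1594) = 8071/(-4021) = 8071*(-1/4021) = -8071/4021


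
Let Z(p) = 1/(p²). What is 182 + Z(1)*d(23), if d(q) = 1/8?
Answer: 1457/8 ≈ 182.13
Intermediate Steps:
Z(p) = p⁻²
d(q) = ⅛
182 + Z(1)*d(23) = 182 + (⅛)/1² = 182 + 1*(⅛) = 182 + ⅛ = 1457/8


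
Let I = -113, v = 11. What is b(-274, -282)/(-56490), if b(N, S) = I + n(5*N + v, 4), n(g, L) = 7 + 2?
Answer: 52/28245 ≈ 0.0018410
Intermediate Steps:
n(g, L) = 9
b(N, S) = -104 (b(N, S) = -113 + 9 = -104)
b(-274, -282)/(-56490) = -104/(-56490) = -104*(-1/56490) = 52/28245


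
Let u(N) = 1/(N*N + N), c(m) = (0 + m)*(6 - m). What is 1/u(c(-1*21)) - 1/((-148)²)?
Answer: 7029475487/21904 ≈ 3.2092e+5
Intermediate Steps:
c(m) = m*(6 - m)
u(N) = 1/(N + N²) (u(N) = 1/(N² + N) = 1/(N + N²))
1/u(c(-1*21)) - 1/((-148)²) = 1/(1/((((-1*21)*(6 - (-1)*21)))*(1 + (-1*21)*(6 - (-1)*21)))) - 1/((-148)²) = 1/(1/(((-21*(6 - 1*(-21))))*(1 - 21*(6 - 1*(-21))))) - 1/21904 = 1/(1/(((-21*(6 + 21)))*(1 - 21*(6 + 21)))) - 1*1/21904 = 1/(1/(((-21*27))*(1 - 21*27))) - 1/21904 = 1/(1/((-567)*(1 - 567))) - 1/21904 = 1/(-1/567/(-566)) - 1/21904 = 1/(-1/567*(-1/566)) - 1/21904 = 1/(1/320922) - 1/21904 = 320922 - 1/21904 = 7029475487/21904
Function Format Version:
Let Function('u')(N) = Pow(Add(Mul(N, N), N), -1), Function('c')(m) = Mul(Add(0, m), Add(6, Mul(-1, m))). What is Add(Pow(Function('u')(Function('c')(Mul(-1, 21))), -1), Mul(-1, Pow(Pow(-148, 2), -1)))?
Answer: Rational(7029475487, 21904) ≈ 3.2092e+5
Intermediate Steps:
Function('c')(m) = Mul(m, Add(6, Mul(-1, m)))
Function('u')(N) = Pow(Add(N, Pow(N, 2)), -1) (Function('u')(N) = Pow(Add(Pow(N, 2), N), -1) = Pow(Add(N, Pow(N, 2)), -1))
Add(Pow(Function('u')(Function('c')(Mul(-1, 21))), -1), Mul(-1, Pow(Pow(-148, 2), -1))) = Add(Pow(Mul(Pow(Mul(Mul(-1, 21), Add(6, Mul(-1, Mul(-1, 21)))), -1), Pow(Add(1, Mul(Mul(-1, 21), Add(6, Mul(-1, Mul(-1, 21))))), -1)), -1), Mul(-1, Pow(Pow(-148, 2), -1))) = Add(Pow(Mul(Pow(Mul(-21, Add(6, Mul(-1, -21))), -1), Pow(Add(1, Mul(-21, Add(6, Mul(-1, -21)))), -1)), -1), Mul(-1, Pow(21904, -1))) = Add(Pow(Mul(Pow(Mul(-21, Add(6, 21)), -1), Pow(Add(1, Mul(-21, Add(6, 21))), -1)), -1), Mul(-1, Rational(1, 21904))) = Add(Pow(Mul(Pow(Mul(-21, 27), -1), Pow(Add(1, Mul(-21, 27)), -1)), -1), Rational(-1, 21904)) = Add(Pow(Mul(Pow(-567, -1), Pow(Add(1, -567), -1)), -1), Rational(-1, 21904)) = Add(Pow(Mul(Rational(-1, 567), Pow(-566, -1)), -1), Rational(-1, 21904)) = Add(Pow(Mul(Rational(-1, 567), Rational(-1, 566)), -1), Rational(-1, 21904)) = Add(Pow(Rational(1, 320922), -1), Rational(-1, 21904)) = Add(320922, Rational(-1, 21904)) = Rational(7029475487, 21904)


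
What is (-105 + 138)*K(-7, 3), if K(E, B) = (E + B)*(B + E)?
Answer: 528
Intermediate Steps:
K(E, B) = (B + E)² (K(E, B) = (B + E)*(B + E) = (B + E)²)
(-105 + 138)*K(-7, 3) = (-105 + 138)*(3 - 7)² = 33*(-4)² = 33*16 = 528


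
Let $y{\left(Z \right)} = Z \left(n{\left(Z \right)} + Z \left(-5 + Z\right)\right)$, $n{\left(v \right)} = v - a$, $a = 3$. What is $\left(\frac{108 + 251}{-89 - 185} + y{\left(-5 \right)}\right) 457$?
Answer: $- \frac{26459843}{274} \approx -96569.0$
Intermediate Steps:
$n{\left(v \right)} = -3 + v$ ($n{\left(v \right)} = v - 3 = -3 + v$)
$y{\left(Z \right)} = Z \left(-3 + Z + Z \left(-5 + Z\right)\right)$ ($y{\left(Z \right)} = Z \left(\left(-3 + Z\right) + Z \left(-5 + Z\right)\right) = Z \left(-3 + Z + Z \left(-5 + Z\right)\right)$)
$\left(\frac{108 + 251}{-89 - 185} + y{\left(-5 \right)}\right) 457 = \left(\frac{108 + 251}{-89 - 185} - 5 \left(-3 + \left(-5\right)^{2} - -20\right)\right) 457 = \left(\frac{359}{-274} - 5 \left(-3 + 25 + 20\right)\right) 457 = \left(359 \left(- \frac{1}{274}\right) - 210\right) 457 = \left(- \frac{359}{274} - 210\right) 457 = \left(- \frac{57899}{274}\right) 457 = - \frac{26459843}{274}$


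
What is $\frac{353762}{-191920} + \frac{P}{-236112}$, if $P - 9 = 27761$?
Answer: $- \frac{694195873}{354020430} \approx -1.9609$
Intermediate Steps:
$P = 27770$ ($P = 9 + 27761 = 27770$)
$\frac{353762}{-191920} + \frac{P}{-236112} = \frac{353762}{-191920} + \frac{27770}{-236112} = 353762 \left(- \frac{1}{191920}\right) + 27770 \left(- \frac{1}{236112}\right) = - \frac{176881}{95960} - \frac{13885}{118056} = - \frac{694195873}{354020430}$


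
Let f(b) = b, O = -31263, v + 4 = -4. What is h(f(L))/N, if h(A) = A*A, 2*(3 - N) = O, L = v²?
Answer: 8192/31269 ≈ 0.26198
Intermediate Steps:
v = -8 (v = -4 - 4 = -8)
L = 64 (L = (-8)² = 64)
N = 31269/2 (N = 3 - ½*(-31263) = 3 + 31263/2 = 31269/2 ≈ 15635.)
h(A) = A²
h(f(L))/N = 64²/(31269/2) = 4096*(2/31269) = 8192/31269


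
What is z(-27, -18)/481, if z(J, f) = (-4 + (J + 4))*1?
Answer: -27/481 ≈ -0.056133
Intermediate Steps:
z(J, f) = J (z(J, f) = (-4 + (4 + J))*1 = J*1 = J)
z(-27, -18)/481 = -27/481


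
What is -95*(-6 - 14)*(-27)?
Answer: -51300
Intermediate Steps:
-95*(-6 - 14)*(-27) = -(-1900)*(-27) = -95*540 = -51300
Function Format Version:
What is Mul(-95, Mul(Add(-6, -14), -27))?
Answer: -51300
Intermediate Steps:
Mul(-95, Mul(Add(-6, -14), -27)) = Mul(-95, Mul(-20, -27)) = Mul(-95, 540) = -51300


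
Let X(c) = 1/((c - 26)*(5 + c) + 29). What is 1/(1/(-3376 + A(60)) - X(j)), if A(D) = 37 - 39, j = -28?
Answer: -4293438/4649 ≈ -923.52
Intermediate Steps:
A(D) = -2
X(c) = 1/(29 + (-26 + c)*(5 + c)) (X(c) = 1/((-26 + c)*(5 + c) + 29) = 1/(29 + (-26 + c)*(5 + c)))
1/(1/(-3376 + A(60)) - X(j)) = 1/(1/(-3376 - 2) - 1/(-101 + (-28)² - 21*(-28))) = 1/(1/(-3378) - 1/(-101 + 784 + 588)) = 1/(-1/3378 - 1/1271) = 1/(-4649/4293438) = -4293438/4649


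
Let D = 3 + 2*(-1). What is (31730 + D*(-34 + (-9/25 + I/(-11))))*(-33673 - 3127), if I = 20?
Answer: -12829659072/11 ≈ -1.1663e+9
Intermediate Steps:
D = 1 (D = 3 - 2 = 1)
(31730 + D*(-34 + (-9/25 + I/(-11))))*(-33673 - 3127) = (31730 + 1*(-34 + (-9/25 + 20/(-11))))*(-33673 - 3127) = (31730 + 1*(-34 + (-9*1/25 + 20*(-1/11))))*(-36800) = (31730 + 1*(-34 + (-9/25 - 20/11)))*(-36800) = (31730 + 1*(-34 - 599/275))*(-36800) = (31730 + 1*(-9949/275))*(-36800) = (31730 - 9949/275)*(-36800) = (8715801/275)*(-36800) = -12829659072/11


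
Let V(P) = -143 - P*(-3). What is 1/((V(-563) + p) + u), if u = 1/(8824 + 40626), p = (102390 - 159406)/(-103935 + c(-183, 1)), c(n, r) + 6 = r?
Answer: -256991650/470667725543 ≈ -0.00054601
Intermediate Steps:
c(n, r) = -6 + r
V(P) = -143 + 3*P (V(P) = -143 - (-3)*P = -143 + 3*P)
p = 14254/25985 (p = (102390 - 159406)/(-103935 + (-6 + 1)) = -57016/(-103935 - 5) = -57016/(-103940) = -57016*(-1/103940) = 14254/25985 ≈ 0.54855)
u = 1/49450 ≈ 2.0222e-5
1/((V(-563) + p) + u) = 1/(((-143 + 3*(-563)) + 14254/25985) + 1/49450) = 1/(((-143 - 1689) + 14254/25985) + 1/49450) = 1/((-1832 + 14254/25985) + 1/49450) = 1/(-47590266/25985 + 1/49450) = 1/(-470667725543/256991650) = -256991650/470667725543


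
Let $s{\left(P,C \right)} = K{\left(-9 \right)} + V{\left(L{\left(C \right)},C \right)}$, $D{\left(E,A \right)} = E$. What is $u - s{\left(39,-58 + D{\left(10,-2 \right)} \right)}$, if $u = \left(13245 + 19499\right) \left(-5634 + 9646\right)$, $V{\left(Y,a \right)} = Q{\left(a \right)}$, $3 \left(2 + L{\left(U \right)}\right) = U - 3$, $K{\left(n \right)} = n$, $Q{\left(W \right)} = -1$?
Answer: $131368938$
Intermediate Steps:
$L{\left(U \right)} = -3 + \frac{U}{3}$ ($L{\left(U \right)} = -2 + \frac{U - 3}{3} = -2 + \frac{-3 + U}{3} = -2 + \left(-1 + \frac{U}{3}\right) = -3 + \frac{U}{3}$)
$V{\left(Y,a \right)} = -1$
$s{\left(P,C \right)} = -10$ ($s{\left(P,C \right)} = -9 - 1 = -10$)
$u = 131368928$ ($u = 32744 \cdot 4012 = 131368928$)
$u - s{\left(39,-58 + D{\left(10,-2 \right)} \right)} = 131368928 - -10 = 131368928 + 10 = 131368938$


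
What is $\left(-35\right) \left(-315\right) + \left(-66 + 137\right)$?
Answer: $11096$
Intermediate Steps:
$\left(-35\right) \left(-315\right) + \left(-66 + 137\right) = 11025 + 71 = 11096$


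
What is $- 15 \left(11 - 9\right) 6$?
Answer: $-180$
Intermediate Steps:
$- 15 \left(11 - 9\right) 6 = \left(-15\right) 2 \cdot 6 = \left(-30\right) 6 = -180$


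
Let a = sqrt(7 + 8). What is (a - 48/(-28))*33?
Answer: 396/7 + 33*sqrt(15) ≈ 184.38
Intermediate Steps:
a = sqrt(15) ≈ 3.8730
(a - 48/(-28))*33 = (sqrt(15) - 48/(-28))*33 = (sqrt(15) - 48*(-1/28))*33 = (sqrt(15) + 12/7)*33 = (12/7 + sqrt(15))*33 = 396/7 + 33*sqrt(15)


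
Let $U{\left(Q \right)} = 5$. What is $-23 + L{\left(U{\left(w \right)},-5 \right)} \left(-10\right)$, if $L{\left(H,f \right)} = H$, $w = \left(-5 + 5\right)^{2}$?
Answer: $-73$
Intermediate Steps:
$w = 0$ ($w = 0^{2} = 0$)
$-23 + L{\left(U{\left(w \right)},-5 \right)} \left(-10\right) = -23 + 5 \left(-10\right) = -23 - 50 = -73$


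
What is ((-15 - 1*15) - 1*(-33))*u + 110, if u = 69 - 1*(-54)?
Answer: 479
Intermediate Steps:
u = 123 (u = 69 + 54 = 123)
((-15 - 1*15) - 1*(-33))*u + 110 = ((-15 - 1*15) - 1*(-33))*123 + 110 = ((-15 - 15) + 33)*123 + 110 = (-30 + 33)*123 + 110 = 3*123 + 110 = 369 + 110 = 479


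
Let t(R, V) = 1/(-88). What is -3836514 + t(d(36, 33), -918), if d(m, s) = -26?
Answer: -337613233/88 ≈ -3.8365e+6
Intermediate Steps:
t(R, V) = -1/88
-3836514 + t(d(36, 33), -918) = -3836514 - 1/88 = -337613233/88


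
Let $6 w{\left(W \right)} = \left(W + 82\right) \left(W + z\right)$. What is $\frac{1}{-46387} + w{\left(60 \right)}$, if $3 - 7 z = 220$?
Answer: $\frac{95510830}{139161} \approx 686.33$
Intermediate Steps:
$z = -31$ ($z = \frac{3}{7} - \frac{220}{7} = -31$)
$w{\left(W \right)} = \frac{\left(-31 + W\right) \left(82 + W\right)}{6}$ ($w{\left(W \right)} = \frac{\left(W + 82\right) \left(W - 31\right)}{6} = \frac{\left(82 + W\right) \left(-31 + W\right)}{6} = \frac{\left(-31 + W\right) \left(82 + W\right)}{6}$)
$\frac{1}{-46387} + w{\left(60 \right)} = \frac{1}{-46387} + \left(- \frac{1271}{3} + \frac{60^{2}}{6} + \frac{17}{2} \cdot 60\right) = - \frac{1}{46387} + \left(- \frac{1271}{3} + \frac{1}{6} \cdot 3600 + 510\right) = - \frac{1}{46387} + \left(- \frac{1271}{3} + 600 + 510\right) = - \frac{1}{46387} + \frac{2059}{3} = \frac{95510830}{139161}$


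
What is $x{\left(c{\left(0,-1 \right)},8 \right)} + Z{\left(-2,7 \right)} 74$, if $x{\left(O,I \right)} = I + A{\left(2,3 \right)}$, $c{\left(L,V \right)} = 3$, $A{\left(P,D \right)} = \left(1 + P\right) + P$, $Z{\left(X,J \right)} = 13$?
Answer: $975$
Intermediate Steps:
$A{\left(P,D \right)} = 1 + 2 P$
$x{\left(O,I \right)} = 5 + I$ ($x{\left(O,I \right)} = I + \left(1 + 2 \cdot 2\right) = I + \left(1 + 4\right) = I + 5 = 5 + I$)
$x{\left(c{\left(0,-1 \right)},8 \right)} + Z{\left(-2,7 \right)} 74 = \left(5 + 8\right) + 13 \cdot 74 = 13 + 962 = 975$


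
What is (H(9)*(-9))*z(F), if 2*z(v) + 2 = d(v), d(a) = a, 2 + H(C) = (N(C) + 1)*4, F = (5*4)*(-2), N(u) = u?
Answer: 7182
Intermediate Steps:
F = -40 (F = 20*(-2) = -40)
H(C) = 2 + 4*C (H(C) = -2 + (C + 1)*4 = -2 + (1 + C)*4 = -2 + (4 + 4*C) = 2 + 4*C)
z(v) = -1 + v/2
(H(9)*(-9))*z(F) = ((2 + 4*9)*(-9))*(-1 + (½)*(-40)) = ((2 + 36)*(-9))*(-1 - 20) = (38*(-9))*(-21) = -342*(-21) = 7182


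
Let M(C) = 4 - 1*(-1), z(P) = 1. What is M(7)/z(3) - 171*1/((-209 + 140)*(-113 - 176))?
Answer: 33178/6647 ≈ 4.9914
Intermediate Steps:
M(C) = 5 (M(C) = 4 + 1 = 5)
M(7)/z(3) - 171*1/((-209 + 140)*(-113 - 176)) = 5/1 - 171*1/((-209 + 140)*(-113 - 176)) = 5*1 - 171/((-289*(-69))) = 5 - 171/19941 = 5 - 171*1/19941 = 5 - 57/6647 = 33178/6647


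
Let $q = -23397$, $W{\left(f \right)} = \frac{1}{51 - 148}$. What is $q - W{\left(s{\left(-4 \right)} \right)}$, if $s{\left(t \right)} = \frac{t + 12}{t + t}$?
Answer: $- \frac{2269508}{97} \approx -23397.0$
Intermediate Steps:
$s{\left(t \right)} = \frac{12 + t}{2 t}$
$W{\left(f \right)} = - \frac{1}{97}$ ($W{\left(f \right)} = \frac{1}{-97} = - \frac{1}{97}$)
$q - W{\left(s{\left(-4 \right)} \right)} = -23397 - - \frac{1}{97} = -23397 + \frac{1}{97} = - \frac{2269508}{97}$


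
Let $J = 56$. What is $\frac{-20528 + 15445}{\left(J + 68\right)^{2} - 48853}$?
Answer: $\frac{5083}{33477} \approx 0.15184$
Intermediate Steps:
$\frac{-20528 + 15445}{\left(J + 68\right)^{2} - 48853} = \frac{-20528 + 15445}{\left(56 + 68\right)^{2} - 48853} = - \frac{5083}{124^{2} - 48853} = - \frac{5083}{15376 - 48853} = - \frac{5083}{-33477} = \left(-5083\right) \left(- \frac{1}{33477}\right) = \frac{5083}{33477}$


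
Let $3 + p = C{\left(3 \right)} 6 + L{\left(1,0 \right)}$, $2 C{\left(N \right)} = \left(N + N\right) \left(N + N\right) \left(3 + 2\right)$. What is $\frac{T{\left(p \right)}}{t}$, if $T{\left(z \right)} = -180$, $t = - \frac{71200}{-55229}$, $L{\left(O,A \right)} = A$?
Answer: $- \frac{497061}{3560} \approx -139.62$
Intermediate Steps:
$C{\left(N \right)} = 10 N^{2}$ ($C{\left(N \right)} = \frac{\left(N + N\right) \left(N + N\right) \left(3 + 2\right)}{2} = \frac{2 N 2 N 5}{2} = \frac{2 N 10 N}{2} = \frac{20 N^{2}}{2} = 10 N^{2}$)
$p = 537$ ($p = -3 + \left(10 \cdot 3^{2} \cdot 6 + 0\right) = -3 + \left(10 \cdot 9 \cdot 6 + 0\right) = -3 + \left(90 \cdot 6 + 0\right) = -3 + \left(540 + 0\right) = -3 + 540 = 537$)
$t = \frac{71200}{55229}$ ($t = \left(-71200\right) \left(- \frac{1}{55229}\right) = \frac{71200}{55229} \approx 1.2892$)
$\frac{T{\left(p \right)}}{t} = - \frac{180}{\frac{71200}{55229}} = \left(-180\right) \frac{55229}{71200} = - \frac{497061}{3560}$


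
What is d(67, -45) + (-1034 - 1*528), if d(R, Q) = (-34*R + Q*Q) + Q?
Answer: -1860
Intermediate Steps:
d(R, Q) = Q + Q² - 34*R (d(R, Q) = (-34*R + Q²) + Q = (Q² - 34*R) + Q = Q + Q² - 34*R)
d(67, -45) + (-1034 - 1*528) = (-45 + (-45)² - 34*67) + (-1034 - 1*528) = (-45 + 2025 - 2278) + (-1034 - 528) = -298 - 1562 = -1860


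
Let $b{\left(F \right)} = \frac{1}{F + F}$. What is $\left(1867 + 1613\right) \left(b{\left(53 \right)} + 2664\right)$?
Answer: $\frac{491349900}{53} \approx 9.2708 \cdot 10^{6}$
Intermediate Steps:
$b{\left(F \right)} = \frac{1}{2 F}$
$\left(1867 + 1613\right) \left(b{\left(53 \right)} + 2664\right) = \left(1867 + 1613\right) \left(\frac{1}{2 \cdot 53} + 2664\right) = 3480 \left(\frac{1}{2} \cdot \frac{1}{53} + 2664\right) = 3480 \left(\frac{1}{106} + 2664\right) = 3480 \cdot \frac{282385}{106} = \frac{491349900}{53}$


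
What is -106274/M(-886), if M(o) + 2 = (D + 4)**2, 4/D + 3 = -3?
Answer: -478233/41 ≈ -11664.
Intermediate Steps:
D = -2/3 (D = 4/(-3 - 3) = 4/(-6) = 4*(-1/6) = -2/3 ≈ -0.66667)
M(o) = 82/9 (M(o) = -2 + (-2/3 + 4)**2 = -2 + (10/3)**2 = -2 + 100/9 = 82/9)
-106274/M(-886) = -106274/82/9 = -106274*9/82 = -478233/41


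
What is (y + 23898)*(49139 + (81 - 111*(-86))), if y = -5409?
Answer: 1086524574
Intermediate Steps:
(y + 23898)*(49139 + (81 - 111*(-86))) = (-5409 + 23898)*(49139 + (81 - 111*(-86))) = 18489*(49139 + (81 + 9546)) = 18489*(49139 + 9627) = 18489*58766 = 1086524574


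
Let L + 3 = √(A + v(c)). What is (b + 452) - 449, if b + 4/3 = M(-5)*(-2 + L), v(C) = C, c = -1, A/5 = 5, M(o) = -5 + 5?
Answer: 5/3 ≈ 1.6667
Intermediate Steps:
M(o) = 0
A = 25 (A = 5*5 = 25)
L = -3 + 2*√6 (L = -3 + √(25 - 1) = -3 + √24 = -3 + 2*√6 ≈ 1.8990)
b = -4/3 (b = -4/3 + 0*(-2 + (-3 + 2*√6)) = -4/3 + 0*(-5 + 2*√6) = -4/3 + 0 = -4/3 ≈ -1.3333)
(b + 452) - 449 = (-4/3 + 452) - 449 = 1352/3 - 449 = 5/3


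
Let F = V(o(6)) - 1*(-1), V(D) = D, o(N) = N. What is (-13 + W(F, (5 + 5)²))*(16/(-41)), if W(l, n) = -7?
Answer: 320/41 ≈ 7.8049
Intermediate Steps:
F = 7 (F = 6 - 1*(-1) = 6 + 1 = 7)
(-13 + W(F, (5 + 5)²))*(16/(-41)) = (-13 - 7)*(16/(-41)) = -320*(-1)/41 = -20*(-16/41) = 320/41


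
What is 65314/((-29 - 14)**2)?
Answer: 65314/1849 ≈ 35.324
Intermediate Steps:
65314/((-29 - 14)**2) = 65314/((-43)**2) = 65314/1849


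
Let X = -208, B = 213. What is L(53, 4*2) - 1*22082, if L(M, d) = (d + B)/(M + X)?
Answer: -3422931/155 ≈ -22083.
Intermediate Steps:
L(M, d) = (213 + d)/(-208 + M) (L(M, d) = (d + 213)/(M - 208) = (213 + d)/(-208 + M))
L(53, 4*2) - 1*22082 = (213 + 4*2)/(-208 + 53) - 1*22082 = (213 + 8)/(-155) - 22082 = -1/155*221 - 22082 = -221/155 - 22082 = -3422931/155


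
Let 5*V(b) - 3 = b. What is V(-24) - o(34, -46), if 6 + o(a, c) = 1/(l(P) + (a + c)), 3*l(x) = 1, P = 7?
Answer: 66/35 ≈ 1.8857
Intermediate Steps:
l(x) = ⅓ (l(x) = (⅓)*1 = ⅓)
V(b) = ⅗ + b/5
o(a, c) = -6 + 1/(⅓ + a + c) (o(a, c) = -6 + 1/(⅓ + (a + c)) = -6 + 1/(⅓ + a + c))
V(-24) - o(34, -46) = (⅗ + (⅕)*(-24)) - 3*(-1 - 6*34 - 6*(-46))/(1 + 3*34 + 3*(-46)) = (⅗ - 24/5) - 3*(-1 - 204 + 276)/(1 + 102 - 138) = -21/5 - 3*71/(-35) = -21/5 - 3*(-1)*71/35 = -21/5 - 1*(-213/35) = -21/5 + 213/35 = 66/35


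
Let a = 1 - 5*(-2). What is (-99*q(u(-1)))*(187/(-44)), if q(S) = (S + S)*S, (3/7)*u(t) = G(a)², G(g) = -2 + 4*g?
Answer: 14256235224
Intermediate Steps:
a = 11 (a = 1 + 10 = 11)
u(t) = 4116 (u(t) = 7*(-2 + 4*11)²/3 = 7*(-2 + 44)²/3 = (7/3)*42² = (7/3)*1764 = 4116)
q(S) = 2*S² (q(S) = (2*S)*S = 2*S²)
(-99*q(u(-1)))*(187/(-44)) = (-198*4116²)*(187/(-44)) = (-198*16941456)*(187*(-1/44)) = -99*33882912*(-17/4) = -3354408288*(-17/4) = 14256235224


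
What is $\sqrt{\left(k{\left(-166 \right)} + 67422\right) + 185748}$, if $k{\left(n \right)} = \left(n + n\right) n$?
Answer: $\sqrt{308282} \approx 555.23$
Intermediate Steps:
$k{\left(n \right)} = 2 n^{2}$ ($k{\left(n \right)} = 2 n n = 2 n^{2}$)
$\sqrt{\left(k{\left(-166 \right)} + 67422\right) + 185748} = \sqrt{\left(2 \left(-166\right)^{2} + 67422\right) + 185748} = \sqrt{\left(2 \cdot 27556 + 67422\right) + 185748} = \sqrt{\left(55112 + 67422\right) + 185748} = \sqrt{122534 + 185748} = \sqrt{308282}$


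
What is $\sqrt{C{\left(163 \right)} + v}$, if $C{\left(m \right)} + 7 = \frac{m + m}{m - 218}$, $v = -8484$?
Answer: $\frac{i \sqrt{25703205}}{55} \approx 92.179 i$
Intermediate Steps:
$C{\left(m \right)} = -7 + \frac{2 m}{-218 + m}$ ($C{\left(m \right)} = -7 + \frac{m + m}{m - 218} = -7 + \frac{2 m}{-218 + m}$)
$\sqrt{C{\left(163 \right)} + v} = \sqrt{\frac{1526 - 815}{-218 + 163} - 8484} = \sqrt{\frac{1526 - 815}{-55} - 8484} = \sqrt{\left(- \frac{1}{55}\right) 711 - 8484} = \sqrt{- \frac{711}{55} - 8484} = \sqrt{- \frac{467331}{55}} = \frac{i \sqrt{25703205}}{55}$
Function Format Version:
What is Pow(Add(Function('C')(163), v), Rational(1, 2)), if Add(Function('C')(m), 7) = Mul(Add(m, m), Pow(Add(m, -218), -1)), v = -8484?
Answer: Mul(Rational(1, 55), I, Pow(25703205, Rational(1, 2))) ≈ Mul(92.179, I)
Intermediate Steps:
Function('C')(m) = Add(-7, Mul(2, m, Pow(Add(-218, m), -1))) (Function('C')(m) = Add(-7, Mul(Add(m, m), Pow(Add(m, -218), -1))) = Add(-7, Mul(Mul(2, m), Pow(Add(-218, m), -1))) = Add(-7, Mul(2, m, Pow(Add(-218, m), -1))))
Pow(Add(Function('C')(163), v), Rational(1, 2)) = Pow(Add(Mul(Pow(Add(-218, 163), -1), Add(1526, Mul(-5, 163))), -8484), Rational(1, 2)) = Pow(Add(Mul(Pow(-55, -1), Add(1526, -815)), -8484), Rational(1, 2)) = Pow(Add(Mul(Rational(-1, 55), 711), -8484), Rational(1, 2)) = Pow(Add(Rational(-711, 55), -8484), Rational(1, 2)) = Pow(Rational(-467331, 55), Rational(1, 2)) = Mul(Rational(1, 55), I, Pow(25703205, Rational(1, 2)))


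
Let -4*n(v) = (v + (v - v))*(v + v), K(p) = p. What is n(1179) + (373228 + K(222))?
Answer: -643141/2 ≈ -3.2157e+5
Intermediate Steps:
n(v) = -v²/2 (n(v) = -(v + (v - v))*(v + v)/4 = -(v + 0)*2*v/4 = -v*2*v/4 = -v²/2)
n(1179) + (373228 + K(222)) = -½*1179² + (373228 + 222) = -½*1390041 + 373450 = -1390041/2 + 373450 = -643141/2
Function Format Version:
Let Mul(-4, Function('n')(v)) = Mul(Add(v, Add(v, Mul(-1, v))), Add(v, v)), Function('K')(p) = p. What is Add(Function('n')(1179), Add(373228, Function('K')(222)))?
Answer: Rational(-643141, 2) ≈ -3.2157e+5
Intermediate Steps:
Function('n')(v) = Mul(Rational(-1, 2), Pow(v, 2)) (Function('n')(v) = Mul(Rational(-1, 4), Mul(Add(v, Add(v, Mul(-1, v))), Add(v, v))) = Mul(Rational(-1, 4), Mul(Add(v, 0), Mul(2, v))) = Mul(Rational(-1, 4), Mul(v, Mul(2, v))) = Mul(Rational(-1, 4), Mul(2, Pow(v, 2))) = Mul(Rational(-1, 2), Pow(v, 2)))
Add(Function('n')(1179), Add(373228, Function('K')(222))) = Add(Mul(Rational(-1, 2), Pow(1179, 2)), Add(373228, 222)) = Add(Mul(Rational(-1, 2), 1390041), 373450) = Add(Rational(-1390041, 2), 373450) = Rational(-643141, 2)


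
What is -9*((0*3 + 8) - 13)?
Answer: 45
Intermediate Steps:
-9*((0*3 + 8) - 13) = -9*((0 + 8) - 13) = -9*(8 - 13) = -9*(-5) = 45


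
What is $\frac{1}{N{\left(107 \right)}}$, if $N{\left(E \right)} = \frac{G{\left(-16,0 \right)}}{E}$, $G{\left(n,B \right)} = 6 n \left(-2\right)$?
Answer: $\frac{107}{192} \approx 0.55729$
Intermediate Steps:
$G{\left(n,B \right)} = - 12 n$
$N{\left(E \right)} = \frac{192}{E}$ ($N{\left(E \right)} = \frac{\left(-12\right) \left(-16\right)}{E} = \frac{192}{E}$)
$\frac{1}{N{\left(107 \right)}} = \frac{1}{192 \cdot \frac{1}{107}} = \frac{1}{\frac{192}{107}} = \frac{107}{192}$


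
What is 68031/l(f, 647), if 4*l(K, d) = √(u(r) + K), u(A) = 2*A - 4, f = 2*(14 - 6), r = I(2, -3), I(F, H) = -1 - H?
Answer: 68031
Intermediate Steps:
r = 2 (r = -1 - 1*(-3) = -1 + 3 = 2)
f = 16 (f = 2*8 = 16)
u(A) = -4 + 2*A
l(K, d) = √K/4 (l(K, d) = √((-4 + 2*2) + K)/4 = √((-4 + 4) + K)/4 = √(0 + K)/4 = √K/4)
68031/l(f, 647) = 68031/((√16/4)) = 68031/(((¼)*4)) = 68031/1 = 68031*1 = 68031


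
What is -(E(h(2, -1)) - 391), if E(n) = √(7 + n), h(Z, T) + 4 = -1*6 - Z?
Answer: 391 - I*√5 ≈ 391.0 - 2.2361*I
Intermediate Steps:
h(Z, T) = -10 - Z (h(Z, T) = -4 + (-1*6 - Z) = -4 + (-6 - Z) = -10 - Z)
-(E(h(2, -1)) - 391) = -(√(7 + (-10 - 1*2)) - 391) = -(√(7 + (-10 - 2)) - 391) = -(√(7 - 12) - 391) = -(√(-5) - 391) = -(I*√5 - 391) = -(-391 + I*√5) = 391 - I*√5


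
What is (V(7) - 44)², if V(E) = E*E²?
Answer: 89401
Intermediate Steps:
V(E) = E³
(V(7) - 44)² = (7³ - 44)² = (343 - 44)² = 299² = 89401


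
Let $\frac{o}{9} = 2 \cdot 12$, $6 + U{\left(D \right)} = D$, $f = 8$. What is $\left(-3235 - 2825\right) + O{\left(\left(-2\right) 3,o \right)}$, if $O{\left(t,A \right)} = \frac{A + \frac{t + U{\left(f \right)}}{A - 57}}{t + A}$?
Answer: $- \frac{20230906}{3339} \approx -6059.0$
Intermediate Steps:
$U{\left(D \right)} = -6 + D$
$o = 216$ ($o = 9 \cdot 2 \cdot 12 = 9 \cdot 24 = 216$)
$O{\left(t,A \right)} = \frac{A + \frac{2 + t}{-57 + A}}{A + t}$ ($O{\left(t,A \right)} = \frac{A + \frac{t + \left(-6 + 8\right)}{A - 57}}{t + A} = \frac{A + \frac{t + 2}{-57 + A}}{A + t} = \frac{A + \frac{2 + t}{-57 + A}}{A + t}$)
$\left(-3235 - 2825\right) + O{\left(\left(-2\right) 3,o \right)} = \left(-3235 - 2825\right) + \frac{2 - 6 + 216^{2} - 12312}{216^{2} - 12312 - 57 \left(\left(-2\right) 3\right) + 216 \left(\left(-2\right) 3\right)} = -6060 + \frac{2 - 6 + 46656 - 12312}{46656 - 12312 - -342 + 216 \left(-6\right)} = -6060 + \frac{1}{46656 - 12312 + 342 - 1296} \cdot 34340 = -6060 + \frac{1}{33390} \cdot 34340 = -6060 + \frac{3434}{3339} = - \frac{20230906}{3339}$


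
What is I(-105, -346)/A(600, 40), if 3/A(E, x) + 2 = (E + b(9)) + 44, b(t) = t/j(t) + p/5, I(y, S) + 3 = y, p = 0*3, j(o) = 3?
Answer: -23220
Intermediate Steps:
p = 0
I(y, S) = -3 + y
b(t) = t/3 (b(t) = t/3 + 0/5 = t*(⅓) + 0*(⅕) = t/3 + 0 = t/3)
A(E, x) = 3/(45 + E) (A(E, x) = 3/(-2 + ((E + (⅓)*9) + 44)) = 3/(-2 + ((E + 3) + 44)) = 3/(-2 + ((3 + E) + 44)) = 3/(-2 + (47 + E)) = 3/(45 + E))
I(-105, -346)/A(600, 40) = (-3 - 105)/((3/(45 + 600))) = -108/(3/645) = -108/(3*(1/645)) = -108/1/215 = -108*215 = -23220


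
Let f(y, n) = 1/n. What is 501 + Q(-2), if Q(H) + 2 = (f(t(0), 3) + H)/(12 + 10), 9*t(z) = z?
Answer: 32929/66 ≈ 498.92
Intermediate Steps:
t(z) = z/9
Q(H) = -131/66 + H/22 (Q(H) = -2 + (1/3 + H)/(12 + 10) = -2 + (1/3 + H)/22 = -2 + (1/3 + H)*(1/22) = -2 + (1/66 + H/22) = -131/66 + H/22)
501 + Q(-2) = 501 + (-131/66 + (1/22)*(-2)) = 501 + (-131/66 - 1/11) = 501 - 137/66 = 32929/66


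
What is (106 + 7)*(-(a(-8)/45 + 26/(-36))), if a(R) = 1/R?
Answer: 3277/40 ≈ 81.925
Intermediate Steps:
(106 + 7)*(-(a(-8)/45 + 26/(-36))) = (106 + 7)*(-(1/(-8*45) + 26/(-36))) = 113*(-(-⅛*1/45 + 26*(-1/36))) = 113*(-(-1/360 - 13/18)) = 113*(-1*(-29/40)) = 113*(29/40) = 3277/40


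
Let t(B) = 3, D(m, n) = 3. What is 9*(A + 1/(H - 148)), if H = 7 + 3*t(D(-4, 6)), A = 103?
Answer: 40785/44 ≈ 926.93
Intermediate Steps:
H = 16 (H = 7 + 3*3 = 7 + 9 = 16)
9*(A + 1/(H - 148)) = 9*(103 + 1/(16 - 148)) = 9*(103 + 1/(-132)) = 9*(103 - 1/132) = 9*(13595/132) = 40785/44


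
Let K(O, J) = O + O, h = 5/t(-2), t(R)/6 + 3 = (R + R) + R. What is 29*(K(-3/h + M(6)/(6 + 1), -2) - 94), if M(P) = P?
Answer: -27898/35 ≈ -797.09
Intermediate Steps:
t(R) = -18 + 18*R (t(R) = -18 + 6*((R + R) + R) = -18 + 6*(2*R + R) = -18 + 6*(3*R) = -18 + 18*R)
h = -5/54 (h = 5/(-18 + 18*(-2)) = 5/(-18 - 36) = 5/(-54) = 5*(-1/54) = -5/54 ≈ -0.092593)
K(O, J) = 2*O
29*(K(-3/h + M(6)/(6 + 1), -2) - 94) = 29*(2*(-3/(-5/54) + 6/(6 + 1)) - 94) = 29*(2*(-3*(-54/5) + 6/7) - 94) = 29*(2*(162/5 + 6*(⅐)) - 94) = 29*(2*(162/5 + 6/7) - 94) = 29*(2*(1164/35) - 94) = 29*(2328/35 - 94) = 29*(-962/35) = -27898/35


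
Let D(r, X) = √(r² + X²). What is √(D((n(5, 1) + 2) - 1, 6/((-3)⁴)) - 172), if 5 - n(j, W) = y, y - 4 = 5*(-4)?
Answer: √(-13932 + 6*√88210)/9 ≈ 12.247*I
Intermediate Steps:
y = -16 (y = 4 + 5*(-4) = 4 - 20 = -16)
n(j, W) = 21 (n(j, W) = 5 - 1*(-16) = 5 + 16 = 21)
D(r, X) = √(X² + r²)
√(D((n(5, 1) + 2) - 1, 6/((-3)⁴)) - 172) = √(√((6/((-3)⁴))² + ((21 + 2) - 1)²) - 172) = √(√((6/81)² + (23 - 1)²) - 172) = √(√((6*(1/81))² + 22²) - 172) = √(√((2/27)² + 484) - 172) = √(√(4/729 + 484) - 172) = √(√(352840/729) - 172) = √(2*√88210/27 - 172) = √(-172 + 2*√88210/27)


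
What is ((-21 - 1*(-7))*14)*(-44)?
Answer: 8624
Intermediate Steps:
((-21 - 1*(-7))*14)*(-44) = ((-21 + 7)*14)*(-44) = -14*14*(-44) = -196*(-44) = 8624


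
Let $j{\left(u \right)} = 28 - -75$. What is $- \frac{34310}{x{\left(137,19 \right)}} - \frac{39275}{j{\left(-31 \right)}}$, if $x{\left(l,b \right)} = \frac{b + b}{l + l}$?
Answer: $- \frac{484894635}{1957} \approx -2.4777 \cdot 10^{5}$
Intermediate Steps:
$j{\left(u \right)} = 103$ ($j{\left(u \right)} = 28 + 75 = 103$)
$x{\left(l,b \right)} = \frac{b}{l}$ ($x{\left(l,b \right)} = \frac{2 b}{2 l} = 2 b \frac{1}{2 l} = \frac{b}{l}$)
$- \frac{34310}{x{\left(137,19 \right)}} - \frac{39275}{j{\left(-31 \right)}} = - \frac{34310}{19 \cdot \frac{1}{137}} - \frac{39275}{103} = - \frac{34310}{\frac{19}{137}} - \frac{39275}{103} = \left(-34310\right) \frac{137}{19} - \frac{39275}{103} = - \frac{4700470}{19} - \frac{39275}{103} = - \frac{484894635}{1957}$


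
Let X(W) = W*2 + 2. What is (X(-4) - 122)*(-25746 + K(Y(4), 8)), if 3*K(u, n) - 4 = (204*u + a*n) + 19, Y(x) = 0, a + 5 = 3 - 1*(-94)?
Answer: 3263104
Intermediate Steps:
X(W) = 2 + 2*W (X(W) = 2*W + 2 = 2 + 2*W)
a = 92 (a = -5 + (3 - 1*(-94)) = -5 + (3 + 94) = -5 + 97 = 92)
K(u, n) = 23/3 + 68*u + 92*n/3 (K(u, n) = 4/3 + ((204*u + 92*n) + 19)/3 = 4/3 + ((92*n + 204*u) + 19)/3 = 4/3 + (19 + 92*n + 204*u)/3 = 4/3 + (19/3 + 68*u + 92*n/3) = 23/3 + 68*u + 92*n/3)
(X(-4) - 122)*(-25746 + K(Y(4), 8)) = ((2 + 2*(-4)) - 122)*(-25746 + (23/3 + 68*0 + (92/3)*8)) = ((2 - 8) - 122)*(-25746 + (23/3 + 0 + 736/3)) = (-6 - 122)*(-25746 + 253) = -128*(-25493) = 3263104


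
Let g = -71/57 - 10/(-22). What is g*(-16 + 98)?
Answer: -40672/627 ≈ -64.868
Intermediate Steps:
g = -496/627 (g = -71*1/57 - 10*(-1/22) = -71/57 + 5/11 = -496/627 ≈ -0.79107)
g*(-16 + 98) = -496*(-16 + 98)/627 = -496/627*82 = -40672/627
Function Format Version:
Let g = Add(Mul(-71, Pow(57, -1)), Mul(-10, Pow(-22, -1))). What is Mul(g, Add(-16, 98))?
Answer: Rational(-40672, 627) ≈ -64.868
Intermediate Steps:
g = Rational(-496, 627) (g = Add(Mul(-71, Rational(1, 57)), Mul(-10, Rational(-1, 22))) = Add(Rational(-71, 57), Rational(5, 11)) = Rational(-496, 627) ≈ -0.79107)
Mul(g, Add(-16, 98)) = Mul(Rational(-496, 627), Add(-16, 98)) = Mul(Rational(-496, 627), 82) = Rational(-40672, 627)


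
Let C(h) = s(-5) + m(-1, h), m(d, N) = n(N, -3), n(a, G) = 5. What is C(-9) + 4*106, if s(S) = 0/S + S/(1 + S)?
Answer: 1721/4 ≈ 430.25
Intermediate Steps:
s(S) = S/(1 + S) (s(S) = 0 + S/(1 + S) = S/(1 + S))
m(d, N) = 5
C(h) = 25/4 (C(h) = -5/(1 - 5) + 5 = -5/(-4) + 5 = -5*(-¼) + 5 = 5/4 + 5 = 25/4)
C(-9) + 4*106 = 25/4 + 4*106 = 25/4 + 424 = 1721/4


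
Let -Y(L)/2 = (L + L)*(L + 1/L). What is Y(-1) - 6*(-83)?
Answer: 490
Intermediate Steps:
Y(L) = -4*L*(L + 1/L) (Y(L) = -2*(L + L)*(L + 1/L) = -2*2*L*(L + 1/L) = -4*L*(L + 1/L))
Y(-1) - 6*(-83) = (-4 - 4*(-1)**2) - 6*(-83) = (-4 - 4*1) + 498 = (-4 - 4) + 498 = -8 + 498 = 490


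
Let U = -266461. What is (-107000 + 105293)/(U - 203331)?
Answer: 1707/469792 ≈ 0.0036335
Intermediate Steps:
(-107000 + 105293)/(U - 203331) = (-107000 + 105293)/(-266461 - 203331) = -1707/(-469792) = -1707*(-1/469792) = 1707/469792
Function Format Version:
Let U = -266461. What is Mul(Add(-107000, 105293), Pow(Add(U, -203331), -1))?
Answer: Rational(1707, 469792) ≈ 0.0036335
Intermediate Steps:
Mul(Add(-107000, 105293), Pow(Add(U, -203331), -1)) = Mul(Add(-107000, 105293), Pow(Add(-266461, -203331), -1)) = Mul(-1707, Pow(-469792, -1)) = Mul(-1707, Rational(-1, 469792)) = Rational(1707, 469792)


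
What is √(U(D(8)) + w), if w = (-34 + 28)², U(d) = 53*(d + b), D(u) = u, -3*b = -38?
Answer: √10182/3 ≈ 33.635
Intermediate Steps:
b = 38/3 (b = -⅓*(-38) = 38/3 ≈ 12.667)
U(d) = 2014/3 + 53*d (U(d) = 53*(d + 38/3) = 53*(38/3 + d) = 2014/3 + 53*d)
w = 36 (w = (-6)² = 36)
√(U(D(8)) + w) = √((2014/3 + 53*8) + 36) = √((2014/3 + 424) + 36) = √(3286/3 + 36) = √(3394/3) = √10182/3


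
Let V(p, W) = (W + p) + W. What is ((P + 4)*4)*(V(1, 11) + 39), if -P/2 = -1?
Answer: 1488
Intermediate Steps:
P = 2 (P = -2*(-1) = 2)
V(p, W) = p + 2*W
((P + 4)*4)*(V(1, 11) + 39) = ((2 + 4)*4)*((1 + 2*11) + 39) = (6*4)*((1 + 22) + 39) = 24*(23 + 39) = 24*62 = 1488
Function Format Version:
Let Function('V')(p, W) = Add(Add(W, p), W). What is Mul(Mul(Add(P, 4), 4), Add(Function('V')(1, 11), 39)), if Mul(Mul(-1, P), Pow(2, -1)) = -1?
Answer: 1488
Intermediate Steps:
P = 2 (P = Mul(-2, -1) = 2)
Function('V')(p, W) = Add(p, Mul(2, W))
Mul(Mul(Add(P, 4), 4), Add(Function('V')(1, 11), 39)) = Mul(Mul(Add(2, 4), 4), Add(Add(1, Mul(2, 11)), 39)) = Mul(Mul(6, 4), Add(Add(1, 22), 39)) = Mul(24, Add(23, 39)) = Mul(24, 62) = 1488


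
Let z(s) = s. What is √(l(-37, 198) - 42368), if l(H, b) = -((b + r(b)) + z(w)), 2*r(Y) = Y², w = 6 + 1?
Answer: 5*I*√2487 ≈ 249.35*I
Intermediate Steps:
w = 7
r(Y) = Y²/2
l(H, b) = -7 - b - b²/2 (l(H, b) = -((b + b²/2) + 7) = -(7 + b + b²/2) = -7 - b - b²/2)
√(l(-37, 198) - 42368) = √((-7 - 1*198 - ½*198²) - 42368) = √((-7 - 198 - ½*39204) - 42368) = √((-7 - 198 - 19602) - 42368) = √(-19807 - 42368) = √(-62175) = 5*I*√2487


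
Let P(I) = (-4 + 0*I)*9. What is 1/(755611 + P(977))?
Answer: 1/755575 ≈ 1.3235e-6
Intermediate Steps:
P(I) = -36 (P(I) = (-4 + 0)*9 = -4*9 = -36)
1/(755611 + P(977)) = 1/(755611 - 36) = 1/755575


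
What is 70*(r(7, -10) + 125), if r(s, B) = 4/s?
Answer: 8790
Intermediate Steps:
70*(r(7, -10) + 125) = 70*(4/7 + 125) = 70*(879/7) = 8790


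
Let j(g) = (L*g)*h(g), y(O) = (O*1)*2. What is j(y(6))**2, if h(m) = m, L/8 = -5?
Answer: 33177600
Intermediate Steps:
L = -40 (L = 8*(-5) = -40)
y(O) = 2*O (y(O) = O*2 = 2*O)
j(g) = -40*g**2 (j(g) = (-40*g)*g = -40*g**2)
j(y(6))**2 = (-40*(2*6)**2)**2 = (-40*12**2)**2 = (-40*144)**2 = (-5760)**2 = 33177600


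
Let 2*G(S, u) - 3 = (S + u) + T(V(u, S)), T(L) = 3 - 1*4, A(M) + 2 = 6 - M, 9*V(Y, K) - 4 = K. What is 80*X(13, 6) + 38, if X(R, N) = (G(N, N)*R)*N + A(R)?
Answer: 42998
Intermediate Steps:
V(Y, K) = 4/9 + K/9
A(M) = 4 - M (A(M) = -2 + (6 - M) = 4 - M)
T(L) = -1 (T(L) = 3 - 4 = -1)
G(S, u) = 1 + S/2 + u/2 (G(S, u) = 3/2 + ((S + u) - 1)/2 = 3/2 + (-1 + S + u)/2 = 3/2 + (-1/2 + S/2 + u/2) = 1 + S/2 + u/2)
X(R, N) = 4 - R + N*R*(1 + N) (X(R, N) = ((1 + N/2 + N/2)*R)*N + (4 - R) = ((1 + N)*R)*N + (4 - R) = (R*(1 + N))*N + (4 - R) = N*R*(1 + N) + (4 - R) = 4 - R + N*R*(1 + N))
80*X(13, 6) + 38 = 80*(4 - 1*13 + 6*13*(1 + 6)) + 38 = 80*(4 - 13 + 6*13*7) + 38 = 80*(4 - 13 + 546) + 38 = 80*537 + 38 = 42960 + 38 = 42998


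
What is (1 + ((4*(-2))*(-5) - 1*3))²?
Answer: 1444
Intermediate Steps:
(1 + ((4*(-2))*(-5) - 1*3))² = (1 + (-8*(-5) - 3))² = (1 + (40 - 3))² = (1 + 37)² = 38² = 1444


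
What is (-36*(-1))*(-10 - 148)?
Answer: -5688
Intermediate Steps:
(-36*(-1))*(-10 - 148) = 36*(-158) = -5688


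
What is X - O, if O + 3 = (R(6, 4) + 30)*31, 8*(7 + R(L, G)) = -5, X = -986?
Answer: -13413/8 ≈ -1676.6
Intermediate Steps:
R(L, G) = -61/8 (R(L, G) = -7 + (1/8)*(-5) = -7 - 5/8 = -61/8)
O = 5525/8 (O = -3 + (-61/8 + 30)*31 = -3 + (179/8)*31 = -3 + 5549/8 = 5525/8 ≈ 690.63)
X - O = -986 - 1*5525/8 = -986 - 5525/8 = -13413/8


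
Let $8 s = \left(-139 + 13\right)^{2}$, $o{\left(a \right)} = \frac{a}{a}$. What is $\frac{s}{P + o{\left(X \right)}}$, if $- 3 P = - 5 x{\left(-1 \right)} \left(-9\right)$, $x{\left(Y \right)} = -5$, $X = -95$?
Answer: $\frac{3969}{152} \approx 26.112$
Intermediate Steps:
$o{\left(a \right)} = 1$
$P = 75$ ($P = - \frac{\left(-5\right) \left(-5\right) \left(-9\right)}{3} = - \frac{25 \left(-9\right)}{3} = \left(- \frac{1}{3}\right) \left(-225\right) = 75$)
$s = \frac{3969}{2}$ ($s = \frac{\left(-139 + 13\right)^{2}}{8} = \frac{\left(-126\right)^{2}}{8} = \frac{1}{8} \cdot 15876 = \frac{3969}{2} \approx 1984.5$)
$\frac{s}{P + o{\left(X \right)}} = \frac{3969}{2 \left(75 + 1\right)} = \frac{3969}{2 \cdot 76} = \frac{3969}{2} \cdot \frac{1}{76} = \frac{3969}{152}$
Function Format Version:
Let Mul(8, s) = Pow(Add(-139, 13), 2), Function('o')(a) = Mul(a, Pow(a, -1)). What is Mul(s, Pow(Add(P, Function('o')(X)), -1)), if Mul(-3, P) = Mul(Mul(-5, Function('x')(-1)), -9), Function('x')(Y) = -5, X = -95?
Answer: Rational(3969, 152) ≈ 26.112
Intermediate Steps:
Function('o')(a) = 1
P = 75 (P = Mul(Rational(-1, 3), Mul(Mul(-5, -5), -9)) = Mul(Rational(-1, 3), Mul(25, -9)) = Mul(Rational(-1, 3), -225) = 75)
s = Rational(3969, 2) (s = Mul(Rational(1, 8), Pow(Add(-139, 13), 2)) = Mul(Rational(1, 8), Pow(-126, 2)) = Mul(Rational(1, 8), 15876) = Rational(3969, 2) ≈ 1984.5)
Mul(s, Pow(Add(P, Function('o')(X)), -1)) = Mul(Rational(3969, 2), Pow(Add(75, 1), -1)) = Mul(Rational(3969, 2), Pow(76, -1)) = Mul(Rational(3969, 2), Rational(1, 76)) = Rational(3969, 152)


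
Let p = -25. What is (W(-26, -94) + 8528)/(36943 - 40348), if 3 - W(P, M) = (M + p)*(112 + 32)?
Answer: -25667/3405 ≈ -7.5380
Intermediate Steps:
W(P, M) = 3603 - 144*M (W(P, M) = 3 - (M - 25)*(112 + 32) = 3 - (-25 + M)*144 = 3 - (-3600 + 144*M) = 3 + (3600 - 144*M) = 3603 - 144*M)
(W(-26, -94) + 8528)/(36943 - 40348) = ((3603 - 144*(-94)) + 8528)/(36943 - 40348) = ((3603 + 13536) + 8528)/(-3405) = (17139 + 8528)*(-1/3405) = 25667*(-1/3405) = -25667/3405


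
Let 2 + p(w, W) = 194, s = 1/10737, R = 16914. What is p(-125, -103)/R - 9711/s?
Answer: -293928692701/2819 ≈ -1.0427e+8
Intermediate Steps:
s = 1/10737 ≈ 9.3136e-5
p(w, W) = 192 (p(w, W) = -2 + 194 = 192)
p(-125, -103)/R - 9711/s = 192/16914 - 9711/1/10737 = 192*(1/16914) - 9711*10737 = 32/2819 - 104267007 = -293928692701/2819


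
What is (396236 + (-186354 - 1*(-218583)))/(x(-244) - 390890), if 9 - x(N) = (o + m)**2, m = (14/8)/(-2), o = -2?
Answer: -27421760/25016913 ≈ -1.0961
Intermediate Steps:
m = -7/8 (m = (14*(1/8))*(-1/2) = (7/4)*(-1/2) = -7/8 ≈ -0.87500)
x(N) = 47/64 (x(N) = 9 - (-2 - 7/8)**2 = 9 - (-23/8)**2 = 9 - 1*529/64 = 9 - 529/64 = 47/64)
(396236 + (-186354 - 1*(-218583)))/(x(-244) - 390890) = (396236 + (-186354 - 1*(-218583)))/(47/64 - 390890) = (396236 + (-186354 + 218583))/(-25016913/64) = (396236 + 32229)*(-64/25016913) = 428465*(-64/25016913) = -27421760/25016913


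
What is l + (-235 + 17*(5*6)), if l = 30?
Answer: 305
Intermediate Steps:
l + (-235 + 17*(5*6)) = 30 + (-235 + 17*(5*6)) = 30 + (-235 + 17*30) = 30 + (-235 + 510) = 30 + 275 = 305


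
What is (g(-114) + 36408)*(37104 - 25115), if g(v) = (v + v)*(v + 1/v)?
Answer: 748137578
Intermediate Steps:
g(v) = 2*v*(v + 1/v) (g(v) = (2*v)*(v + 1/v) = 2*v*(v + 1/v))
(g(-114) + 36408)*(37104 - 25115) = ((2 + 2*(-114)²) + 36408)*(37104 - 25115) = ((2 + 2*12996) + 36408)*11989 = ((2 + 25992) + 36408)*11989 = (25994 + 36408)*11989 = 62402*11989 = 748137578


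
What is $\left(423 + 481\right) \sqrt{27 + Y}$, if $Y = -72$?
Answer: $2712 i \sqrt{5} \approx 6064.2 i$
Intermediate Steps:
$\left(423 + 481\right) \sqrt{27 + Y} = \left(423 + 481\right) \sqrt{27 - 72} = 904 \sqrt{-45} = 904 \cdot 3 i \sqrt{5} = 2712 i \sqrt{5}$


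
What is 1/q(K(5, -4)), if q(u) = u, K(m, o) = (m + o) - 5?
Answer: -¼ ≈ -0.25000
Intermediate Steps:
K(m, o) = -5 + m + o
1/q(K(5, -4)) = 1/(-5 + 5 - 4) = 1/(-4) = -¼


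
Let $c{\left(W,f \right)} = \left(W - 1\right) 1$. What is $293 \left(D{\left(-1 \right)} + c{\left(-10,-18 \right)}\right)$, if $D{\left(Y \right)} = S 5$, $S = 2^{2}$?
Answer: $2637$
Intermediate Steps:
$c{\left(W,f \right)} = -1 + W$ ($c{\left(W,f \right)} = \left(-1 + W\right) 1 = -1 + W$)
$S = 4$
$D{\left(Y \right)} = 20$ ($D{\left(Y \right)} = 4 \cdot 5 = 20$)
$293 \left(D{\left(-1 \right)} + c{\left(-10,-18 \right)}\right) = 293 \left(20 - 11\right) = 293 \cdot 9 = 2637$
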